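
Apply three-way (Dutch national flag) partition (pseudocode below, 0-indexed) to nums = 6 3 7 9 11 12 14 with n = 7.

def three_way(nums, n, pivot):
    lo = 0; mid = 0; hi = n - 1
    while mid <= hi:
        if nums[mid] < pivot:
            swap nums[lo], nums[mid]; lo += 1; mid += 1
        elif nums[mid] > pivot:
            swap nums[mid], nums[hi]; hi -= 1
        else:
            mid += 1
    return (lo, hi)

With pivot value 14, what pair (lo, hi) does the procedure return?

pivot = 14; lo=0, mid=0, hi=6
nums[mid]=6<14: swap nums[0],nums[0]; lo=1,mid=1 → 6 3 7 9 11 12 14
nums[mid]=3<14: swap nums[1],nums[1]; lo=2,mid=2 → 6 3 7 9 11 12 14
nums[mid]=7<14: swap nums[2],nums[2]; lo=3,mid=3 → 6 3 7 9 11 12 14
nums[mid]=9<14: swap nums[3],nums[3]; lo=4,mid=4 → 6 3 7 9 11 12 14
nums[mid]=11<14: swap nums[4],nums[4]; lo=5,mid=5 → 6 3 7 9 11 12 14
nums[mid]=12<14: swap nums[5],nums[5]; lo=6,mid=6 → 6 3 7 9 11 12 14
nums[mid]=14=14: mid=7
end: lo=6, hi=6; nums = 6 3 7 9 11 12 14

(6, 6)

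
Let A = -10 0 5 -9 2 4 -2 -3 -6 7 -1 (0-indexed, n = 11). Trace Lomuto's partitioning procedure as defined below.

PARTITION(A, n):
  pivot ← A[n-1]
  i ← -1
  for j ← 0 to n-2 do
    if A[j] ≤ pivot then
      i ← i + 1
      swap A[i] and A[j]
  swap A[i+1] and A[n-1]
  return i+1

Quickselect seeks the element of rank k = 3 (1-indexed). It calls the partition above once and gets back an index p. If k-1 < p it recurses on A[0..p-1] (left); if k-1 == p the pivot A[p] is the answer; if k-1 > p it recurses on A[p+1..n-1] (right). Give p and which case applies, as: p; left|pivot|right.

pivot = A[10] = -1; i = -1
j=0: A[0]=-10 ≤ -1 → i=0, swap A[0],A[0] (no change) → -10 0 5 -9 2 4 -2 -3 -6 7 -1
j=1: A[1]=0 > -1 → no swap
j=2: A[2]=5 > -1 → no swap
j=3: A[3]=-9 ≤ -1 → i=1, swap A[1],A[3] → -10 -9 5 0 2 4 -2 -3 -6 7 -1
j=4: A[4]=2 > -1 → no swap
j=5: A[5]=4 > -1 → no swap
j=6: A[6]=-2 ≤ -1 → i=2, swap A[2],A[6] → -10 -9 -2 0 2 4 5 -3 -6 7 -1
j=7: A[7]=-3 ≤ -1 → i=3, swap A[3],A[7] → -10 -9 -2 -3 2 4 5 0 -6 7 -1
j=8: A[8]=-6 ≤ -1 → i=4, swap A[4],A[8] → -10 -9 -2 -3 -6 4 5 0 2 7 -1
j=9: A[9]=7 > -1 → no swap
final swap A[5],A[10] → -10 -9 -2 -3 -6 -1 5 0 2 7 4; return 5
p = 5; k-1 = 2 < 5 ⇒ left

5; left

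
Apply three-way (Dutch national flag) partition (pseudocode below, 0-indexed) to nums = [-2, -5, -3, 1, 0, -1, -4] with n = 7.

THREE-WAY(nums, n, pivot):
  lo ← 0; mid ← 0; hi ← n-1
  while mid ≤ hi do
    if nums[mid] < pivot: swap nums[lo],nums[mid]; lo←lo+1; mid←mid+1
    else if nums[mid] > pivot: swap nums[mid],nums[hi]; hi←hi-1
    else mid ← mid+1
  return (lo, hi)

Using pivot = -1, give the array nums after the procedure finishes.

[-2, -5, -3, -4, -1, 0, 1]

lo=0 mid=0 hi=6
-2<-1: swap(0,0), lo=1 mid=1 ⇒ [-2, -5, -3, 1, 0, -1, -4]
-5<-1: swap(1,1), lo=2 mid=2 ⇒ [-2, -5, -3, 1, 0, -1, -4]
-3<-1: swap(2,2), lo=3 mid=3 ⇒ [-2, -5, -3, 1, 0, -1, -4]
1>-1: swap(3,6), hi=5 ⇒ [-2, -5, -3, -4, 0, -1, 1]
-4<-1: swap(3,3), lo=4 mid=4 ⇒ [-2, -5, -3, -4, 0, -1, 1]
0>-1: swap(4,5), hi=4 ⇒ [-2, -5, -3, -4, -1, 0, 1]
-1=-1: mid=5
done. lo=4 hi=4; nums=[-2, -5, -3, -4, -1, 0, 1]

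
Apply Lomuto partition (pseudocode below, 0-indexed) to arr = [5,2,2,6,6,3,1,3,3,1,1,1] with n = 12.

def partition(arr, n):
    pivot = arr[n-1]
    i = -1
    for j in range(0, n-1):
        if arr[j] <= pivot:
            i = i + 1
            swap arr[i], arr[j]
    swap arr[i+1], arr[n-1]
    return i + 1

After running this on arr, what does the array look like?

pivot=1, i=-1
j=0: 5>1, skip
j=1: 2>1, skip
j=2: 2>1, skip
j=3: 6>1, skip
j=4: 6>1, skip
j=5: 3>1, skip
j=6: 1≤1, i=0, swap(0,6) ⇒ [1,2,2,6,6,3,5,3,3,1,1,1]
j=7: 3>1, skip
j=8: 3>1, skip
j=9: 1≤1, i=1, swap(1,9) ⇒ [1,1,2,6,6,3,5,3,3,2,1,1]
j=10: 1≤1, i=2, swap(2,10) ⇒ [1,1,1,6,6,3,5,3,3,2,2,1]
swap(3,11) ⇒ [1,1,1,1,6,3,5,3,3,2,2,6]; return 3

[1,1,1,1,6,3,5,3,3,2,2,6]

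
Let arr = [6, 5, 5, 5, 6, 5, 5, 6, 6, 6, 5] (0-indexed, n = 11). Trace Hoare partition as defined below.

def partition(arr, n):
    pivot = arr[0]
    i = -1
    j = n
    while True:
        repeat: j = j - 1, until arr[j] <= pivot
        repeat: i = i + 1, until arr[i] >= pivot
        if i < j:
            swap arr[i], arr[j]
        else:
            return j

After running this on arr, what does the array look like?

pivot=6
j stops at 10 (5), i stops at 0 (6); swap ⇒ [5, 5, 5, 5, 6, 5, 5, 6, 6, 6, 6]
j stops at 9 (6), i stops at 4 (6); swap ⇒ [5, 5, 5, 5, 6, 5, 5, 6, 6, 6, 6]
j stops at 8 (6), i stops at 7 (6); swap ⇒ [5, 5, 5, 5, 6, 5, 5, 6, 6, 6, 6]
j stops at 7, i stops at 8; i≥j ⇒ return 7. arr=[5, 5, 5, 5, 6, 5, 5, 6, 6, 6, 6]

[5, 5, 5, 5, 6, 5, 5, 6, 6, 6, 6]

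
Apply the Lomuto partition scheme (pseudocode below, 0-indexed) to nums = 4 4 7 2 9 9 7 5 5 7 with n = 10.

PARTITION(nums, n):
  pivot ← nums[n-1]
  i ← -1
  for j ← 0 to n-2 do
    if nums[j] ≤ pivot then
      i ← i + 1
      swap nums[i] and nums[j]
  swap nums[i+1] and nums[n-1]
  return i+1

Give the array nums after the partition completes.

4 4 7 2 7 5 5 7 9 9

pivot=7, i=-1
j=0: 4≤7, i=0, swap(0,0) ⇒ 4 4 7 2 9 9 7 5 5 7
j=1: 4≤7, i=1, swap(1,1) ⇒ 4 4 7 2 9 9 7 5 5 7
j=2: 7≤7, i=2, swap(2,2) ⇒ 4 4 7 2 9 9 7 5 5 7
j=3: 2≤7, i=3, swap(3,3) ⇒ 4 4 7 2 9 9 7 5 5 7
j=4: 9>7, skip
j=5: 9>7, skip
j=6: 7≤7, i=4, swap(4,6) ⇒ 4 4 7 2 7 9 9 5 5 7
j=7: 5≤7, i=5, swap(5,7) ⇒ 4 4 7 2 7 5 9 9 5 7
j=8: 5≤7, i=6, swap(6,8) ⇒ 4 4 7 2 7 5 5 9 9 7
swap(7,9) ⇒ 4 4 7 2 7 5 5 7 9 9; return 7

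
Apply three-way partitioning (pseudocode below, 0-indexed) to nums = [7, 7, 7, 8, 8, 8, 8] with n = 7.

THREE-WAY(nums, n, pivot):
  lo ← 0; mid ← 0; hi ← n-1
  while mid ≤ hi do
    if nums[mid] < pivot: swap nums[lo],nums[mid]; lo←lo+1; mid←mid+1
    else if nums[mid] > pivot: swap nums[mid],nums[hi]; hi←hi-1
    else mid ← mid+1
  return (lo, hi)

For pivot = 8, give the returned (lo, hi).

(3, 6)

pivot = 8; lo=0, mid=0, hi=6
nums[mid]=7<8: swap nums[0],nums[0]; lo=1,mid=1 → [7, 7, 7, 8, 8, 8, 8]
nums[mid]=7<8: swap nums[1],nums[1]; lo=2,mid=2 → [7, 7, 7, 8, 8, 8, 8]
nums[mid]=7<8: swap nums[2],nums[2]; lo=3,mid=3 → [7, 7, 7, 8, 8, 8, 8]
nums[mid]=8=8: mid=4
nums[mid]=8=8: mid=5
nums[mid]=8=8: mid=6
nums[mid]=8=8: mid=7
end: lo=3, hi=6; nums = [7, 7, 7, 8, 8, 8, 8]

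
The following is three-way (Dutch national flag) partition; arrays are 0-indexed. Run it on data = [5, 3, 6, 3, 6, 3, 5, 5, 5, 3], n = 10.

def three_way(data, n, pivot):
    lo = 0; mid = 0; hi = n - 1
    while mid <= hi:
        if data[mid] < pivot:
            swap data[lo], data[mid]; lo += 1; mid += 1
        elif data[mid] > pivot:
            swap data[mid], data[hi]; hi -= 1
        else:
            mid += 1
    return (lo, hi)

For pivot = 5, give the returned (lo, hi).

(4, 7)

pivot = 5; lo=0, mid=0, hi=9
data[mid]=5=5: mid=1
data[mid]=3<5: swap data[0],data[1]; lo=1,mid=2 → [3, 5, 6, 3, 6, 3, 5, 5, 5, 3]
data[mid]=6>5: swap data[2],data[9]; hi=8 → [3, 5, 3, 3, 6, 3, 5, 5, 5, 6]
data[mid]=3<5: swap data[1],data[2]; lo=2,mid=3 → [3, 3, 5, 3, 6, 3, 5, 5, 5, 6]
data[mid]=3<5: swap data[2],data[3]; lo=3,mid=4 → [3, 3, 3, 5, 6, 3, 5, 5, 5, 6]
data[mid]=6>5: swap data[4],data[8]; hi=7 → [3, 3, 3, 5, 5, 3, 5, 5, 6, 6]
data[mid]=5=5: mid=5
data[mid]=3<5: swap data[3],data[5]; lo=4,mid=6 → [3, 3, 3, 3, 5, 5, 5, 5, 6, 6]
data[mid]=5=5: mid=7
data[mid]=5=5: mid=8
end: lo=4, hi=7; data = [3, 3, 3, 3, 5, 5, 5, 5, 6, 6]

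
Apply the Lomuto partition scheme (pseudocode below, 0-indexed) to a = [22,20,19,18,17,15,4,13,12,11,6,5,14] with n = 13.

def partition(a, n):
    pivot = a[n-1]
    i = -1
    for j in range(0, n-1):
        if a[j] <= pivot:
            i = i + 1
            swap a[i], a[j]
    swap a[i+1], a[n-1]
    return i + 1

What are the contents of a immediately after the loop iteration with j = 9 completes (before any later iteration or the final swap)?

[4,13,12,11,17,15,22,20,19,18,6,5,14]

pivot = a[12] = 14; i = -1
j=0: a[0]=22 > 14 → no swap
j=1: a[1]=20 > 14 → no swap
j=2: a[2]=19 > 14 → no swap
j=3: a[3]=18 > 14 → no swap
j=4: a[4]=17 > 14 → no swap
j=5: a[5]=15 > 14 → no swap
j=6: a[6]=4 ≤ 14 → i=0, swap a[0],a[6] → [4,20,19,18,17,15,22,13,12,11,6,5,14]
j=7: a[7]=13 ≤ 14 → i=1, swap a[1],a[7] → [4,13,19,18,17,15,22,20,12,11,6,5,14]
j=8: a[8]=12 ≤ 14 → i=2, swap a[2],a[8] → [4,13,12,18,17,15,22,20,19,11,6,5,14]
j=9: a[9]=11 ≤ 14 → i=3, swap a[3],a[9] → [4,13,12,11,17,15,22,20,19,18,6,5,14]
(after j=9) a = [4,13,12,11,17,15,22,20,19,18,6,5,14]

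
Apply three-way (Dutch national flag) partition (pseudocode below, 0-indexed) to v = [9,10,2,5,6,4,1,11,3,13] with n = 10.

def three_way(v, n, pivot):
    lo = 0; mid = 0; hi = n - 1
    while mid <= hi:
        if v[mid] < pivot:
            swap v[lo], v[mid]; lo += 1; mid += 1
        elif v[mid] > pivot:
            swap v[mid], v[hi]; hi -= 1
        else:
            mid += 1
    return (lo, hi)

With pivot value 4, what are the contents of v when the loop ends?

[3,1,2,4,6,5,11,10,13,9]

lo=0 mid=0 hi=9
9>4: swap(0,9), hi=8 ⇒ [13,10,2,5,6,4,1,11,3,9]
13>4: swap(0,8), hi=7 ⇒ [3,10,2,5,6,4,1,11,13,9]
3<4: swap(0,0), lo=1 mid=1 ⇒ [3,10,2,5,6,4,1,11,13,9]
10>4: swap(1,7), hi=6 ⇒ [3,11,2,5,6,4,1,10,13,9]
11>4: swap(1,6), hi=5 ⇒ [3,1,2,5,6,4,11,10,13,9]
1<4: swap(1,1), lo=2 mid=2 ⇒ [3,1,2,5,6,4,11,10,13,9]
2<4: swap(2,2), lo=3 mid=3 ⇒ [3,1,2,5,6,4,11,10,13,9]
5>4: swap(3,5), hi=4 ⇒ [3,1,2,4,6,5,11,10,13,9]
4=4: mid=4
6>4: swap(4,4), hi=3 ⇒ [3,1,2,4,6,5,11,10,13,9]
done. lo=3 hi=3; v=[3,1,2,4,6,5,11,10,13,9]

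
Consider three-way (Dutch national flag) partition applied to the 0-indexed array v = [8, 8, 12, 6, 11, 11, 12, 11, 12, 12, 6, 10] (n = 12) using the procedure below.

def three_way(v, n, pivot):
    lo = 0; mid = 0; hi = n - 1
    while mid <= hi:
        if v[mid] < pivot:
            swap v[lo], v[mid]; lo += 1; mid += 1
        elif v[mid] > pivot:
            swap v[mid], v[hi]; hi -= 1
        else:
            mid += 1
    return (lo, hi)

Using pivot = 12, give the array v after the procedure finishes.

[8, 8, 6, 11, 11, 11, 6, 10, 12, 12, 12, 12]

pivot = 12; lo=0, mid=0, hi=11
v[mid]=8<12: swap v[0],v[0]; lo=1,mid=1 → [8, 8, 12, 6, 11, 11, 12, 11, 12, 12, 6, 10]
v[mid]=8<12: swap v[1],v[1]; lo=2,mid=2 → [8, 8, 12, 6, 11, 11, 12, 11, 12, 12, 6, 10]
v[mid]=12=12: mid=3
v[mid]=6<12: swap v[2],v[3]; lo=3,mid=4 → [8, 8, 6, 12, 11, 11, 12, 11, 12, 12, 6, 10]
v[mid]=11<12: swap v[3],v[4]; lo=4,mid=5 → [8, 8, 6, 11, 12, 11, 12, 11, 12, 12, 6, 10]
v[mid]=11<12: swap v[4],v[5]; lo=5,mid=6 → [8, 8, 6, 11, 11, 12, 12, 11, 12, 12, 6, 10]
v[mid]=12=12: mid=7
v[mid]=11<12: swap v[5],v[7]; lo=6,mid=8 → [8, 8, 6, 11, 11, 11, 12, 12, 12, 12, 6, 10]
v[mid]=12=12: mid=9
v[mid]=12=12: mid=10
v[mid]=6<12: swap v[6],v[10]; lo=7,mid=11 → [8, 8, 6, 11, 11, 11, 6, 12, 12, 12, 12, 10]
v[mid]=10<12: swap v[7],v[11]; lo=8,mid=12 → [8, 8, 6, 11, 11, 11, 6, 10, 12, 12, 12, 12]
end: lo=8, hi=11; v = [8, 8, 6, 11, 11, 11, 6, 10, 12, 12, 12, 12]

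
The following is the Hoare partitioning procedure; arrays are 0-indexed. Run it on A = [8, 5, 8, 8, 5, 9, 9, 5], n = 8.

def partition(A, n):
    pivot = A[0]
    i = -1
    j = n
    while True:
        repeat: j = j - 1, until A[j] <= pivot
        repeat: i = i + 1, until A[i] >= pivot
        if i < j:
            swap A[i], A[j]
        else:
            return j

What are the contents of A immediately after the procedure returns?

pivot = A[0] = 8; i = -1, j = 8
j→7 (A[7]=5≤8), i→0 (A[0]=8≥8); i<j, swap → [5, 5, 8, 8, 5, 9, 9, 8]
j→4 (A[4]=5≤8), i→2 (A[2]=8≥8); i<j, swap → [5, 5, 5, 8, 8, 9, 9, 8]
j→3, i→3; i≥j, return j=3. A = [5, 5, 5, 8, 8, 9, 9, 8]

[5, 5, 5, 8, 8, 9, 9, 8]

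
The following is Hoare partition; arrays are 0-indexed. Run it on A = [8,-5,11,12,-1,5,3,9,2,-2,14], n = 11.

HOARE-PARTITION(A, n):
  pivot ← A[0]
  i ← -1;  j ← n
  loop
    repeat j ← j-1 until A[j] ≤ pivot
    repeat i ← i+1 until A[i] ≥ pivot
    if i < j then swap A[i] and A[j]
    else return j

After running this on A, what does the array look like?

[-2,-5,2,3,-1,5,12,9,11,8,14]

pivot=8
j stops at 9 (-2), i stops at 0 (8); swap ⇒ [-2,-5,11,12,-1,5,3,9,2,8,14]
j stops at 8 (2), i stops at 2 (11); swap ⇒ [-2,-5,2,12,-1,5,3,9,11,8,14]
j stops at 6 (3), i stops at 3 (12); swap ⇒ [-2,-5,2,3,-1,5,12,9,11,8,14]
j stops at 5, i stops at 6; i≥j ⇒ return 5. A=[-2,-5,2,3,-1,5,12,9,11,8,14]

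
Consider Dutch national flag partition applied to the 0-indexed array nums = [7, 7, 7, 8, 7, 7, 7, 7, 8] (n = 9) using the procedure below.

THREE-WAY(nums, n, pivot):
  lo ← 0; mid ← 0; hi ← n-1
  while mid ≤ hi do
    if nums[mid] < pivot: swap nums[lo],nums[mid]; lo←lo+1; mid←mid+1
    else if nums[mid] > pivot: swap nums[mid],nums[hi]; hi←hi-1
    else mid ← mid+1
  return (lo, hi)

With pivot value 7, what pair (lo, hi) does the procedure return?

lo=0 mid=0 hi=8
7=7: mid=1
7=7: mid=2
7=7: mid=3
8>7: swap(3,8), hi=7 ⇒ [7, 7, 7, 8, 7, 7, 7, 7, 8]
8>7: swap(3,7), hi=6 ⇒ [7, 7, 7, 7, 7, 7, 7, 8, 8]
7=7: mid=4
7=7: mid=5
7=7: mid=6
7=7: mid=7
done. lo=0 hi=6; nums=[7, 7, 7, 7, 7, 7, 7, 8, 8]

(0, 6)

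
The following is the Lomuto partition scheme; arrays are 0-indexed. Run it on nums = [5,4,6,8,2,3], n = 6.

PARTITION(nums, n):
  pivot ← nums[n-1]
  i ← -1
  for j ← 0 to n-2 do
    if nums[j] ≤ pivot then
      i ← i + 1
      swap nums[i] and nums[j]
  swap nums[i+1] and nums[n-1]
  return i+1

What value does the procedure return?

1

pivot = nums[5] = 3; i = -1
j=0: nums[0]=5 > 3 → no swap
j=1: nums[1]=4 > 3 → no swap
j=2: nums[2]=6 > 3 → no swap
j=3: nums[3]=8 > 3 → no swap
j=4: nums[4]=2 ≤ 3 → i=0, swap nums[0],nums[4] → [2,4,6,8,5,3]
final swap nums[1],nums[5] → [2,3,6,8,5,4]; return 1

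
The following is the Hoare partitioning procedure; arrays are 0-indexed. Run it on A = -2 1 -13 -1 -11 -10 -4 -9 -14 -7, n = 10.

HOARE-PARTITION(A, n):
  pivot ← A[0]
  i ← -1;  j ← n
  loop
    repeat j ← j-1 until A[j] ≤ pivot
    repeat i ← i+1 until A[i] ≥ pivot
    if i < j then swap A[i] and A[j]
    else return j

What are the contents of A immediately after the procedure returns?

-7 -14 -13 -9 -11 -10 -4 -1 1 -2

pivot = A[0] = -2; i = -1, j = 10
j→9 (A[9]=-7≤-2), i→0 (A[0]=-2≥-2); i<j, swap → -7 1 -13 -1 -11 -10 -4 -9 -14 -2
j→8 (A[8]=-14≤-2), i→1 (A[1]=1≥-2); i<j, swap → -7 -14 -13 -1 -11 -10 -4 -9 1 -2
j→7 (A[7]=-9≤-2), i→3 (A[3]=-1≥-2); i<j, swap → -7 -14 -13 -9 -11 -10 -4 -1 1 -2
j→6, i→7; i≥j, return j=6. A = -7 -14 -13 -9 -11 -10 -4 -1 1 -2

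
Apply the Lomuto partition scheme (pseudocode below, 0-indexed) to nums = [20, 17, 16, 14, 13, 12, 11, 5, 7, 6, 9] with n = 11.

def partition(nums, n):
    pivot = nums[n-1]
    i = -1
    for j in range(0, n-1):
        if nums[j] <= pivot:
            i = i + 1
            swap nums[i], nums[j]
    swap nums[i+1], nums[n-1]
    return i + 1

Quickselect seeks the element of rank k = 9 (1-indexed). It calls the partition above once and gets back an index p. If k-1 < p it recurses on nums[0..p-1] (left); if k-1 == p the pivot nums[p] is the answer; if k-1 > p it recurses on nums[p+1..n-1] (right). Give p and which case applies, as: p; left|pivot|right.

pivot = nums[10] = 9; i = -1
j=0: nums[0]=20 > 9 → no swap
j=1: nums[1]=17 > 9 → no swap
j=2: nums[2]=16 > 9 → no swap
j=3: nums[3]=14 > 9 → no swap
j=4: nums[4]=13 > 9 → no swap
j=5: nums[5]=12 > 9 → no swap
j=6: nums[6]=11 > 9 → no swap
j=7: nums[7]=5 ≤ 9 → i=0, swap nums[0],nums[7] → [5, 17, 16, 14, 13, 12, 11, 20, 7, 6, 9]
j=8: nums[8]=7 ≤ 9 → i=1, swap nums[1],nums[8] → [5, 7, 16, 14, 13, 12, 11, 20, 17, 6, 9]
j=9: nums[9]=6 ≤ 9 → i=2, swap nums[2],nums[9] → [5, 7, 6, 14, 13, 12, 11, 20, 17, 16, 9]
final swap nums[3],nums[10] → [5, 7, 6, 9, 13, 12, 11, 20, 17, 16, 14]; return 3
p = 3; k-1 = 8 > 3 ⇒ right

3; right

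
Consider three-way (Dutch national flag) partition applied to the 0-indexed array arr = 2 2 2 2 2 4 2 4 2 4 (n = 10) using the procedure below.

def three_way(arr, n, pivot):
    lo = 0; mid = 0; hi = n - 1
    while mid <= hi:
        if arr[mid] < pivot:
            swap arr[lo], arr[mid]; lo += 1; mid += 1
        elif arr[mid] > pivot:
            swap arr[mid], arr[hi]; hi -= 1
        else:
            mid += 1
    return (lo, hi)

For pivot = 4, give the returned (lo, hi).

pivot = 4; lo=0, mid=0, hi=9
arr[mid]=2<4: swap arr[0],arr[0]; lo=1,mid=1 → 2 2 2 2 2 4 2 4 2 4
arr[mid]=2<4: swap arr[1],arr[1]; lo=2,mid=2 → 2 2 2 2 2 4 2 4 2 4
arr[mid]=2<4: swap arr[2],arr[2]; lo=3,mid=3 → 2 2 2 2 2 4 2 4 2 4
arr[mid]=2<4: swap arr[3],arr[3]; lo=4,mid=4 → 2 2 2 2 2 4 2 4 2 4
arr[mid]=2<4: swap arr[4],arr[4]; lo=5,mid=5 → 2 2 2 2 2 4 2 4 2 4
arr[mid]=4=4: mid=6
arr[mid]=2<4: swap arr[5],arr[6]; lo=6,mid=7 → 2 2 2 2 2 2 4 4 2 4
arr[mid]=4=4: mid=8
arr[mid]=2<4: swap arr[6],arr[8]; lo=7,mid=9 → 2 2 2 2 2 2 2 4 4 4
arr[mid]=4=4: mid=10
end: lo=7, hi=9; arr = 2 2 2 2 2 2 2 4 4 4

(7, 9)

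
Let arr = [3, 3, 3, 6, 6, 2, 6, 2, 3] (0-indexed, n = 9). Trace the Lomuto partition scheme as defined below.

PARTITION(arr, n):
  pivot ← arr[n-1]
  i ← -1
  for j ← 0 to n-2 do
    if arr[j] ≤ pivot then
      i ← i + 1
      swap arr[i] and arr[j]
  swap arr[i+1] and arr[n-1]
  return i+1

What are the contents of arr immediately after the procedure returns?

pivot=3, i=-1
j=0: 3≤3, i=0, swap(0,0) ⇒ [3, 3, 3, 6, 6, 2, 6, 2, 3]
j=1: 3≤3, i=1, swap(1,1) ⇒ [3, 3, 3, 6, 6, 2, 6, 2, 3]
j=2: 3≤3, i=2, swap(2,2) ⇒ [3, 3, 3, 6, 6, 2, 6, 2, 3]
j=3: 6>3, skip
j=4: 6>3, skip
j=5: 2≤3, i=3, swap(3,5) ⇒ [3, 3, 3, 2, 6, 6, 6, 2, 3]
j=6: 6>3, skip
j=7: 2≤3, i=4, swap(4,7) ⇒ [3, 3, 3, 2, 2, 6, 6, 6, 3]
swap(5,8) ⇒ [3, 3, 3, 2, 2, 3, 6, 6, 6]; return 5

[3, 3, 3, 2, 2, 3, 6, 6, 6]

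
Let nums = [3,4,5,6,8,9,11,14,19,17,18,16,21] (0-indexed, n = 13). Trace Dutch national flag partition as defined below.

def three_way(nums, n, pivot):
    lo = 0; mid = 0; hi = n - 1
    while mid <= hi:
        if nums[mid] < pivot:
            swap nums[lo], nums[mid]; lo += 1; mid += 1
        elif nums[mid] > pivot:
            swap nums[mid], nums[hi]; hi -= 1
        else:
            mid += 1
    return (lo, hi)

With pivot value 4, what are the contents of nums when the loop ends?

[3,4,6,8,9,11,14,19,17,18,16,21,5]

lo=0 mid=0 hi=12
3<4: swap(0,0), lo=1 mid=1 ⇒ [3,4,5,6,8,9,11,14,19,17,18,16,21]
4=4: mid=2
5>4: swap(2,12), hi=11 ⇒ [3,4,21,6,8,9,11,14,19,17,18,16,5]
21>4: swap(2,11), hi=10 ⇒ [3,4,16,6,8,9,11,14,19,17,18,21,5]
16>4: swap(2,10), hi=9 ⇒ [3,4,18,6,8,9,11,14,19,17,16,21,5]
18>4: swap(2,9), hi=8 ⇒ [3,4,17,6,8,9,11,14,19,18,16,21,5]
17>4: swap(2,8), hi=7 ⇒ [3,4,19,6,8,9,11,14,17,18,16,21,5]
19>4: swap(2,7), hi=6 ⇒ [3,4,14,6,8,9,11,19,17,18,16,21,5]
14>4: swap(2,6), hi=5 ⇒ [3,4,11,6,8,9,14,19,17,18,16,21,5]
11>4: swap(2,5), hi=4 ⇒ [3,4,9,6,8,11,14,19,17,18,16,21,5]
9>4: swap(2,4), hi=3 ⇒ [3,4,8,6,9,11,14,19,17,18,16,21,5]
8>4: swap(2,3), hi=2 ⇒ [3,4,6,8,9,11,14,19,17,18,16,21,5]
6>4: swap(2,2), hi=1 ⇒ [3,4,6,8,9,11,14,19,17,18,16,21,5]
done. lo=1 hi=1; nums=[3,4,6,8,9,11,14,19,17,18,16,21,5]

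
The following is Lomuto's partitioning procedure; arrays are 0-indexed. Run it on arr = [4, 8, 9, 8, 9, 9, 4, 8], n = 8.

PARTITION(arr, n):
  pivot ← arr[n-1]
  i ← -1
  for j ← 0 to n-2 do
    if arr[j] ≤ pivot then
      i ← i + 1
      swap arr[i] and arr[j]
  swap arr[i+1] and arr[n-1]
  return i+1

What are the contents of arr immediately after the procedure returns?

pivot = arr[7] = 8; i = -1
j=0: arr[0]=4 ≤ 8 → i=0, swap arr[0],arr[0] (no change) → [4, 8, 9, 8, 9, 9, 4, 8]
j=1: arr[1]=8 ≤ 8 → i=1, swap arr[1],arr[1] (no change) → [4, 8, 9, 8, 9, 9, 4, 8]
j=2: arr[2]=9 > 8 → no swap
j=3: arr[3]=8 ≤ 8 → i=2, swap arr[2],arr[3] → [4, 8, 8, 9, 9, 9, 4, 8]
j=4: arr[4]=9 > 8 → no swap
j=5: arr[5]=9 > 8 → no swap
j=6: arr[6]=4 ≤ 8 → i=3, swap arr[3],arr[6] → [4, 8, 8, 4, 9, 9, 9, 8]
final swap arr[4],arr[7] → [4, 8, 8, 4, 8, 9, 9, 9]; return 4

[4, 8, 8, 4, 8, 9, 9, 9]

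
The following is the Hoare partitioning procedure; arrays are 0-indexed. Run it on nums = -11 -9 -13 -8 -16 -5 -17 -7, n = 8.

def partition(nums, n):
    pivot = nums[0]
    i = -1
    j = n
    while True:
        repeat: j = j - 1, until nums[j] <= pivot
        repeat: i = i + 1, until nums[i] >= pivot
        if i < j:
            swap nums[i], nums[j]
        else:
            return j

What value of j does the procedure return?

2

pivot = nums[0] = -11; i = -1, j = 8
j→6 (nums[6]=-17≤-11), i→0 (nums[0]=-11≥-11); i<j, swap → -17 -9 -13 -8 -16 -5 -11 -7
j→4 (nums[4]=-16≤-11), i→1 (nums[1]=-9≥-11); i<j, swap → -17 -16 -13 -8 -9 -5 -11 -7
j→2, i→3; i≥j, return j=2. nums = -17 -16 -13 -8 -9 -5 -11 -7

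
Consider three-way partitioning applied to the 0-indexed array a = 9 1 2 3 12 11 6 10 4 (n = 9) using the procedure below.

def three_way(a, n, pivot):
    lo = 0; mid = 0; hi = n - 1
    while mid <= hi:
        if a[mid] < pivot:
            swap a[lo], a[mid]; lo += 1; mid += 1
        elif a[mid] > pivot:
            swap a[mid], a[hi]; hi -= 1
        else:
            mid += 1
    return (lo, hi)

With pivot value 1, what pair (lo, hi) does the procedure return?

pivot = 1; lo=0, mid=0, hi=8
a[mid]=9>1: swap a[0],a[8]; hi=7 → 4 1 2 3 12 11 6 10 9
a[mid]=4>1: swap a[0],a[7]; hi=6 → 10 1 2 3 12 11 6 4 9
a[mid]=10>1: swap a[0],a[6]; hi=5 → 6 1 2 3 12 11 10 4 9
a[mid]=6>1: swap a[0],a[5]; hi=4 → 11 1 2 3 12 6 10 4 9
a[mid]=11>1: swap a[0],a[4]; hi=3 → 12 1 2 3 11 6 10 4 9
a[mid]=12>1: swap a[0],a[3]; hi=2 → 3 1 2 12 11 6 10 4 9
a[mid]=3>1: swap a[0],a[2]; hi=1 → 2 1 3 12 11 6 10 4 9
a[mid]=2>1: swap a[0],a[1]; hi=0 → 1 2 3 12 11 6 10 4 9
a[mid]=1=1: mid=1
end: lo=0, hi=0; a = 1 2 3 12 11 6 10 4 9

(0, 0)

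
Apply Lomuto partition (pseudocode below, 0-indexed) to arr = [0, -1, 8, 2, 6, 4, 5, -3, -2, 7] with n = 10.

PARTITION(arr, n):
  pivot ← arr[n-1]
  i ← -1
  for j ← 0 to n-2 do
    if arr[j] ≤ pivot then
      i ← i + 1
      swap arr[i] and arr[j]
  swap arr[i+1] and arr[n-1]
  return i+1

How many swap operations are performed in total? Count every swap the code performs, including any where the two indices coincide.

pivot = arr[9] = 7; i = -1
j=0: arr[0]=0 ≤ 7 → i=0, swap arr[0],arr[0] (no change) → [0, -1, 8, 2, 6, 4, 5, -3, -2, 7]
j=1: arr[1]=-1 ≤ 7 → i=1, swap arr[1],arr[1] (no change) → [0, -1, 8, 2, 6, 4, 5, -3, -2, 7]
j=2: arr[2]=8 > 7 → no swap
j=3: arr[3]=2 ≤ 7 → i=2, swap arr[2],arr[3] → [0, -1, 2, 8, 6, 4, 5, -3, -2, 7]
j=4: arr[4]=6 ≤ 7 → i=3, swap arr[3],arr[4] → [0, -1, 2, 6, 8, 4, 5, -3, -2, 7]
j=5: arr[5]=4 ≤ 7 → i=4, swap arr[4],arr[5] → [0, -1, 2, 6, 4, 8, 5, -3, -2, 7]
j=6: arr[6]=5 ≤ 7 → i=5, swap arr[5],arr[6] → [0, -1, 2, 6, 4, 5, 8, -3, -2, 7]
j=7: arr[7]=-3 ≤ 7 → i=6, swap arr[6],arr[7] → [0, -1, 2, 6, 4, 5, -3, 8, -2, 7]
j=8: arr[8]=-2 ≤ 7 → i=7, swap arr[7],arr[8] → [0, -1, 2, 6, 4, 5, -3, -2, 8, 7]
final swap arr[8],arr[9] → [0, -1, 2, 6, 4, 5, -3, -2, 7, 8]; return 8

9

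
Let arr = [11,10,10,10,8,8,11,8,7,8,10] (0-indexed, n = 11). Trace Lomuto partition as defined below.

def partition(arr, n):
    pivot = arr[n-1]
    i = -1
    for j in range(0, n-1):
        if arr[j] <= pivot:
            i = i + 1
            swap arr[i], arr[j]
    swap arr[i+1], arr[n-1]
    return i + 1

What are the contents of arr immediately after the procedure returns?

pivot = arr[10] = 10; i = -1
j=0: arr[0]=11 > 10 → no swap
j=1: arr[1]=10 ≤ 10 → i=0, swap arr[0],arr[1] → [10,11,10,10,8,8,11,8,7,8,10]
j=2: arr[2]=10 ≤ 10 → i=1, swap arr[1],arr[2] → [10,10,11,10,8,8,11,8,7,8,10]
j=3: arr[3]=10 ≤ 10 → i=2, swap arr[2],arr[3] → [10,10,10,11,8,8,11,8,7,8,10]
j=4: arr[4]=8 ≤ 10 → i=3, swap arr[3],arr[4] → [10,10,10,8,11,8,11,8,7,8,10]
j=5: arr[5]=8 ≤ 10 → i=4, swap arr[4],arr[5] → [10,10,10,8,8,11,11,8,7,8,10]
j=6: arr[6]=11 > 10 → no swap
j=7: arr[7]=8 ≤ 10 → i=5, swap arr[5],arr[7] → [10,10,10,8,8,8,11,11,7,8,10]
j=8: arr[8]=7 ≤ 10 → i=6, swap arr[6],arr[8] → [10,10,10,8,8,8,7,11,11,8,10]
j=9: arr[9]=8 ≤ 10 → i=7, swap arr[7],arr[9] → [10,10,10,8,8,8,7,8,11,11,10]
final swap arr[8],arr[10] → [10,10,10,8,8,8,7,8,10,11,11]; return 8

[10,10,10,8,8,8,7,8,10,11,11]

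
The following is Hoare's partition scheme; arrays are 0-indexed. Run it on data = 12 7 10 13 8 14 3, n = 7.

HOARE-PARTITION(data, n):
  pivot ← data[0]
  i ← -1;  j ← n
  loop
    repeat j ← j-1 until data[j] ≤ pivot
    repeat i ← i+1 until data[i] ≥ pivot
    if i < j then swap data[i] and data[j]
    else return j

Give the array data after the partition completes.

3 7 10 8 13 14 12

pivot=12
j stops at 6 (3), i stops at 0 (12); swap ⇒ 3 7 10 13 8 14 12
j stops at 4 (8), i stops at 3 (13); swap ⇒ 3 7 10 8 13 14 12
j stops at 3, i stops at 4; i≥j ⇒ return 3. data=3 7 10 8 13 14 12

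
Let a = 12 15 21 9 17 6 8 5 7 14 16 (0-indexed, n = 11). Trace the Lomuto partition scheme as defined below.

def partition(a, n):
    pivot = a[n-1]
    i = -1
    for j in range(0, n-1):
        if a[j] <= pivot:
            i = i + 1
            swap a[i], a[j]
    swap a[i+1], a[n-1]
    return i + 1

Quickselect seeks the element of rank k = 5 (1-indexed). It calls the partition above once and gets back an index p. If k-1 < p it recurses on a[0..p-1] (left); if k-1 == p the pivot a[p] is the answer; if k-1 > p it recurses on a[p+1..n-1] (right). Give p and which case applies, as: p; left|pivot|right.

8; left

pivot=16, i=-1
j=0: 12≤16, i=0, swap(0,0) ⇒ 12 15 21 9 17 6 8 5 7 14 16
j=1: 15≤16, i=1, swap(1,1) ⇒ 12 15 21 9 17 6 8 5 7 14 16
j=2: 21>16, skip
j=3: 9≤16, i=2, swap(2,3) ⇒ 12 15 9 21 17 6 8 5 7 14 16
j=4: 17>16, skip
j=5: 6≤16, i=3, swap(3,5) ⇒ 12 15 9 6 17 21 8 5 7 14 16
j=6: 8≤16, i=4, swap(4,6) ⇒ 12 15 9 6 8 21 17 5 7 14 16
j=7: 5≤16, i=5, swap(5,7) ⇒ 12 15 9 6 8 5 17 21 7 14 16
j=8: 7≤16, i=6, swap(6,8) ⇒ 12 15 9 6 8 5 7 21 17 14 16
j=9: 14≤16, i=7, swap(7,9) ⇒ 12 15 9 6 8 5 7 14 17 21 16
swap(8,10) ⇒ 12 15 9 6 8 5 7 14 16 21 17; return 8
p = 8; k-1 = 4 < 8 ⇒ left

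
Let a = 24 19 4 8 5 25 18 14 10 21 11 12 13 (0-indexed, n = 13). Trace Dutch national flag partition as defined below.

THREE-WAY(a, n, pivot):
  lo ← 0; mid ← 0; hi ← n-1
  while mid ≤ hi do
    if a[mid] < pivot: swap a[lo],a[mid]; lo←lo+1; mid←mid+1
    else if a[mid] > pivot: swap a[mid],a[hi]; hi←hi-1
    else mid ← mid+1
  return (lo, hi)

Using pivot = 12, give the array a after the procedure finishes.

pivot = 12; lo=0, mid=0, hi=12
a[mid]=24>12: swap a[0],a[12]; hi=11 → 13 19 4 8 5 25 18 14 10 21 11 12 24
a[mid]=13>12: swap a[0],a[11]; hi=10 → 12 19 4 8 5 25 18 14 10 21 11 13 24
a[mid]=12=12: mid=1
a[mid]=19>12: swap a[1],a[10]; hi=9 → 12 11 4 8 5 25 18 14 10 21 19 13 24
a[mid]=11<12: swap a[0],a[1]; lo=1,mid=2 → 11 12 4 8 5 25 18 14 10 21 19 13 24
a[mid]=4<12: swap a[1],a[2]; lo=2,mid=3 → 11 4 12 8 5 25 18 14 10 21 19 13 24
a[mid]=8<12: swap a[2],a[3]; lo=3,mid=4 → 11 4 8 12 5 25 18 14 10 21 19 13 24
a[mid]=5<12: swap a[3],a[4]; lo=4,mid=5 → 11 4 8 5 12 25 18 14 10 21 19 13 24
a[mid]=25>12: swap a[5],a[9]; hi=8 → 11 4 8 5 12 21 18 14 10 25 19 13 24
a[mid]=21>12: swap a[5],a[8]; hi=7 → 11 4 8 5 12 10 18 14 21 25 19 13 24
a[mid]=10<12: swap a[4],a[5]; lo=5,mid=6 → 11 4 8 5 10 12 18 14 21 25 19 13 24
a[mid]=18>12: swap a[6],a[7]; hi=6 → 11 4 8 5 10 12 14 18 21 25 19 13 24
a[mid]=14>12: swap a[6],a[6]; hi=5 → 11 4 8 5 10 12 14 18 21 25 19 13 24
end: lo=5, hi=5; a = 11 4 8 5 10 12 14 18 21 25 19 13 24

11 4 8 5 10 12 14 18 21 25 19 13 24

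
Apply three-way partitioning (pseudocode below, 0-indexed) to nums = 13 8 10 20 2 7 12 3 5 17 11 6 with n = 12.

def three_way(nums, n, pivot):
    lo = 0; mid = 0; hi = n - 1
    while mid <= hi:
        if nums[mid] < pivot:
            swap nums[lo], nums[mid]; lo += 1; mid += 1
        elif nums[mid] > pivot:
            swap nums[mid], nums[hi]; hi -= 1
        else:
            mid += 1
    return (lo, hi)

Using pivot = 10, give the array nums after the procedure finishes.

6 8 5 2 7 3 10 12 17 11 20 13

pivot = 10; lo=0, mid=0, hi=11
nums[mid]=13>10: swap nums[0],nums[11]; hi=10 → 6 8 10 20 2 7 12 3 5 17 11 13
nums[mid]=6<10: swap nums[0],nums[0]; lo=1,mid=1 → 6 8 10 20 2 7 12 3 5 17 11 13
nums[mid]=8<10: swap nums[1],nums[1]; lo=2,mid=2 → 6 8 10 20 2 7 12 3 5 17 11 13
nums[mid]=10=10: mid=3
nums[mid]=20>10: swap nums[3],nums[10]; hi=9 → 6 8 10 11 2 7 12 3 5 17 20 13
nums[mid]=11>10: swap nums[3],nums[9]; hi=8 → 6 8 10 17 2 7 12 3 5 11 20 13
nums[mid]=17>10: swap nums[3],nums[8]; hi=7 → 6 8 10 5 2 7 12 3 17 11 20 13
nums[mid]=5<10: swap nums[2],nums[3]; lo=3,mid=4 → 6 8 5 10 2 7 12 3 17 11 20 13
nums[mid]=2<10: swap nums[3],nums[4]; lo=4,mid=5 → 6 8 5 2 10 7 12 3 17 11 20 13
nums[mid]=7<10: swap nums[4],nums[5]; lo=5,mid=6 → 6 8 5 2 7 10 12 3 17 11 20 13
nums[mid]=12>10: swap nums[6],nums[7]; hi=6 → 6 8 5 2 7 10 3 12 17 11 20 13
nums[mid]=3<10: swap nums[5],nums[6]; lo=6,mid=7 → 6 8 5 2 7 3 10 12 17 11 20 13
end: lo=6, hi=6; nums = 6 8 5 2 7 3 10 12 17 11 20 13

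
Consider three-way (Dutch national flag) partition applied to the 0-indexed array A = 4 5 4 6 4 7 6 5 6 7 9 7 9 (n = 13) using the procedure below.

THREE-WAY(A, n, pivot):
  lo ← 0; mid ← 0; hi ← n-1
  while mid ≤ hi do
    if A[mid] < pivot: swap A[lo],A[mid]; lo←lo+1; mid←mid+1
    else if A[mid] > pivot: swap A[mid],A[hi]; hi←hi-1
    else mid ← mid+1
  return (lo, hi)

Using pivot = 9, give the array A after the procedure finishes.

pivot = 9; lo=0, mid=0, hi=12
A[mid]=4<9: swap A[0],A[0]; lo=1,mid=1 → 4 5 4 6 4 7 6 5 6 7 9 7 9
A[mid]=5<9: swap A[1],A[1]; lo=2,mid=2 → 4 5 4 6 4 7 6 5 6 7 9 7 9
A[mid]=4<9: swap A[2],A[2]; lo=3,mid=3 → 4 5 4 6 4 7 6 5 6 7 9 7 9
A[mid]=6<9: swap A[3],A[3]; lo=4,mid=4 → 4 5 4 6 4 7 6 5 6 7 9 7 9
A[mid]=4<9: swap A[4],A[4]; lo=5,mid=5 → 4 5 4 6 4 7 6 5 6 7 9 7 9
A[mid]=7<9: swap A[5],A[5]; lo=6,mid=6 → 4 5 4 6 4 7 6 5 6 7 9 7 9
A[mid]=6<9: swap A[6],A[6]; lo=7,mid=7 → 4 5 4 6 4 7 6 5 6 7 9 7 9
A[mid]=5<9: swap A[7],A[7]; lo=8,mid=8 → 4 5 4 6 4 7 6 5 6 7 9 7 9
A[mid]=6<9: swap A[8],A[8]; lo=9,mid=9 → 4 5 4 6 4 7 6 5 6 7 9 7 9
A[mid]=7<9: swap A[9],A[9]; lo=10,mid=10 → 4 5 4 6 4 7 6 5 6 7 9 7 9
A[mid]=9=9: mid=11
A[mid]=7<9: swap A[10],A[11]; lo=11,mid=12 → 4 5 4 6 4 7 6 5 6 7 7 9 9
A[mid]=9=9: mid=13
end: lo=11, hi=12; A = 4 5 4 6 4 7 6 5 6 7 7 9 9

4 5 4 6 4 7 6 5 6 7 7 9 9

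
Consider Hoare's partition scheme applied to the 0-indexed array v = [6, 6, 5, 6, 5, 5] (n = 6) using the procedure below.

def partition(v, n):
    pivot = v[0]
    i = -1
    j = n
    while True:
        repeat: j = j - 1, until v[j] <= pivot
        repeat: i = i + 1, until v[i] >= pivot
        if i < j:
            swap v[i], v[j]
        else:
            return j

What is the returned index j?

pivot = v[0] = 6; i = -1, j = 6
j→5 (v[5]=5≤6), i→0 (v[0]=6≥6); i<j, swap → [5, 6, 5, 6, 5, 6]
j→4 (v[4]=5≤6), i→1 (v[1]=6≥6); i<j, swap → [5, 5, 5, 6, 6, 6]
j→3, i→3; i≥j, return j=3. v = [5, 5, 5, 6, 6, 6]

3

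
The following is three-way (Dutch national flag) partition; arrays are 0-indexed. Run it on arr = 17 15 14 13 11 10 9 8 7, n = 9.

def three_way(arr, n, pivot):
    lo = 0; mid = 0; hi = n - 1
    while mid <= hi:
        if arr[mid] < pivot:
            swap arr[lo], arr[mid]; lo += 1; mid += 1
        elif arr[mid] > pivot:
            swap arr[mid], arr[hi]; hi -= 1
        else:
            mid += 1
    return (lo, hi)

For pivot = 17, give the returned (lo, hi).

lo=0 mid=0 hi=8
17=17: mid=1
15<17: swap(0,1), lo=1 mid=2 ⇒ 15 17 14 13 11 10 9 8 7
14<17: swap(1,2), lo=2 mid=3 ⇒ 15 14 17 13 11 10 9 8 7
13<17: swap(2,3), lo=3 mid=4 ⇒ 15 14 13 17 11 10 9 8 7
11<17: swap(3,4), lo=4 mid=5 ⇒ 15 14 13 11 17 10 9 8 7
10<17: swap(4,5), lo=5 mid=6 ⇒ 15 14 13 11 10 17 9 8 7
9<17: swap(5,6), lo=6 mid=7 ⇒ 15 14 13 11 10 9 17 8 7
8<17: swap(6,7), lo=7 mid=8 ⇒ 15 14 13 11 10 9 8 17 7
7<17: swap(7,8), lo=8 mid=9 ⇒ 15 14 13 11 10 9 8 7 17
done. lo=8 hi=8; arr=15 14 13 11 10 9 8 7 17

(8, 8)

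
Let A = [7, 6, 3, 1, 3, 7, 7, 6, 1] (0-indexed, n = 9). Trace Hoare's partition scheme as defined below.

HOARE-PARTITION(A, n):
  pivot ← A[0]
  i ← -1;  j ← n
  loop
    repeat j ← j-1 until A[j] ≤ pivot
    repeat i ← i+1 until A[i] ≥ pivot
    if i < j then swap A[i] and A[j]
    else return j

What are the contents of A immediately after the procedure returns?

pivot=7
j stops at 8 (1), i stops at 0 (7); swap ⇒ [1, 6, 3, 1, 3, 7, 7, 6, 7]
j stops at 7 (6), i stops at 5 (7); swap ⇒ [1, 6, 3, 1, 3, 6, 7, 7, 7]
j stops at 6, i stops at 6; i≥j ⇒ return 6. A=[1, 6, 3, 1, 3, 6, 7, 7, 7]

[1, 6, 3, 1, 3, 6, 7, 7, 7]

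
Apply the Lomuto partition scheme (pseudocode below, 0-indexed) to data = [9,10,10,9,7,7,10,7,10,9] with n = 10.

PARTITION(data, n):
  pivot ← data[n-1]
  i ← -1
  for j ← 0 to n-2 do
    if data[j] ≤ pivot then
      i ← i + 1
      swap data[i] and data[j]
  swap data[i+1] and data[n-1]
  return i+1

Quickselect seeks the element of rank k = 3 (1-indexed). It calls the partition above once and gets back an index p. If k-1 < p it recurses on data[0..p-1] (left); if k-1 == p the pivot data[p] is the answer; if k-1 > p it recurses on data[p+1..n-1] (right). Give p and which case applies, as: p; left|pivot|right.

pivot = data[9] = 9; i = -1
j=0: data[0]=9 ≤ 9 → i=0, swap data[0],data[0] (no change) → [9,10,10,9,7,7,10,7,10,9]
j=1: data[1]=10 > 9 → no swap
j=2: data[2]=10 > 9 → no swap
j=3: data[3]=9 ≤ 9 → i=1, swap data[1],data[3] → [9,9,10,10,7,7,10,7,10,9]
j=4: data[4]=7 ≤ 9 → i=2, swap data[2],data[4] → [9,9,7,10,10,7,10,7,10,9]
j=5: data[5]=7 ≤ 9 → i=3, swap data[3],data[5] → [9,9,7,7,10,10,10,7,10,9]
j=6: data[6]=10 > 9 → no swap
j=7: data[7]=7 ≤ 9 → i=4, swap data[4],data[7] → [9,9,7,7,7,10,10,10,10,9]
j=8: data[8]=10 > 9 → no swap
final swap data[5],data[9] → [9,9,7,7,7,9,10,10,10,10]; return 5
p = 5; k-1 = 2 < 5 ⇒ left

5; left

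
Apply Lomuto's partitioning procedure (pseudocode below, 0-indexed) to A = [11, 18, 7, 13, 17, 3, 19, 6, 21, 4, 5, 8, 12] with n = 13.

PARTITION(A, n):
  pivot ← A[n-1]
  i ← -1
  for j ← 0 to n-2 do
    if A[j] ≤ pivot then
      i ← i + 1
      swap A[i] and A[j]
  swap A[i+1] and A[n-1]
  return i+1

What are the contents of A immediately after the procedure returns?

pivot = A[12] = 12; i = -1
j=0: A[0]=11 ≤ 12 → i=0, swap A[0],A[0] (no change) → [11, 18, 7, 13, 17, 3, 19, 6, 21, 4, 5, 8, 12]
j=1: A[1]=18 > 12 → no swap
j=2: A[2]=7 ≤ 12 → i=1, swap A[1],A[2] → [11, 7, 18, 13, 17, 3, 19, 6, 21, 4, 5, 8, 12]
j=3: A[3]=13 > 12 → no swap
j=4: A[4]=17 > 12 → no swap
j=5: A[5]=3 ≤ 12 → i=2, swap A[2],A[5] → [11, 7, 3, 13, 17, 18, 19, 6, 21, 4, 5, 8, 12]
j=6: A[6]=19 > 12 → no swap
j=7: A[7]=6 ≤ 12 → i=3, swap A[3],A[7] → [11, 7, 3, 6, 17, 18, 19, 13, 21, 4, 5, 8, 12]
j=8: A[8]=21 > 12 → no swap
j=9: A[9]=4 ≤ 12 → i=4, swap A[4],A[9] → [11, 7, 3, 6, 4, 18, 19, 13, 21, 17, 5, 8, 12]
j=10: A[10]=5 ≤ 12 → i=5, swap A[5],A[10] → [11, 7, 3, 6, 4, 5, 19, 13, 21, 17, 18, 8, 12]
j=11: A[11]=8 ≤ 12 → i=6, swap A[6],A[11] → [11, 7, 3, 6, 4, 5, 8, 13, 21, 17, 18, 19, 12]
final swap A[7],A[12] → [11, 7, 3, 6, 4, 5, 8, 12, 21, 17, 18, 19, 13]; return 7

[11, 7, 3, 6, 4, 5, 8, 12, 21, 17, 18, 19, 13]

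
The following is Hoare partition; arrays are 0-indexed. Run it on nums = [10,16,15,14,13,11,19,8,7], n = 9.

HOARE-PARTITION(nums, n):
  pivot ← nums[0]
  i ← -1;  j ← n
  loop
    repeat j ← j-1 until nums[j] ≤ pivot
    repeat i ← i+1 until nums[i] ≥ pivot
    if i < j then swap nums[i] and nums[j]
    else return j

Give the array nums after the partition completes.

[7,8,15,14,13,11,19,16,10]

pivot=10
j stops at 8 (7), i stops at 0 (10); swap ⇒ [7,16,15,14,13,11,19,8,10]
j stops at 7 (8), i stops at 1 (16); swap ⇒ [7,8,15,14,13,11,19,16,10]
j stops at 1, i stops at 2; i≥j ⇒ return 1. nums=[7,8,15,14,13,11,19,16,10]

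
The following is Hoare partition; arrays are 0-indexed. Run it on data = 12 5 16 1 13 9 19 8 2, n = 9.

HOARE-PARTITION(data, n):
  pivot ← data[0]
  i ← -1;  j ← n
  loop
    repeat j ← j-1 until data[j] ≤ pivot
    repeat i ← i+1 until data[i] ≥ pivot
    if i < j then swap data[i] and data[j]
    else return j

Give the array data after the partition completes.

pivot=12
j stops at 8 (2), i stops at 0 (12); swap ⇒ 2 5 16 1 13 9 19 8 12
j stops at 7 (8), i stops at 2 (16); swap ⇒ 2 5 8 1 13 9 19 16 12
j stops at 5 (9), i stops at 4 (13); swap ⇒ 2 5 8 1 9 13 19 16 12
j stops at 4, i stops at 5; i≥j ⇒ return 4. data=2 5 8 1 9 13 19 16 12

2 5 8 1 9 13 19 16 12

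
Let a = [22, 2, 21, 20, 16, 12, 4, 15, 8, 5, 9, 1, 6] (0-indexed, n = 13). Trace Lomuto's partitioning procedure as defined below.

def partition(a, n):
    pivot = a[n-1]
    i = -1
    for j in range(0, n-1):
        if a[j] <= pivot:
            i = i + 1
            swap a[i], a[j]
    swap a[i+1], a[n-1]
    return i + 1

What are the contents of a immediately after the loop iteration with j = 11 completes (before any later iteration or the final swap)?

[2, 4, 5, 1, 16, 12, 22, 15, 8, 21, 9, 20, 6]

pivot=6, i=-1
j=0: 22>6, skip
j=1: 2≤6, i=0, swap(0,1) ⇒ [2, 22, 21, 20, 16, 12, 4, 15, 8, 5, 9, 1, 6]
j=2: 21>6, skip
j=3: 20>6, skip
j=4: 16>6, skip
j=5: 12>6, skip
j=6: 4≤6, i=1, swap(1,6) ⇒ [2, 4, 21, 20, 16, 12, 22, 15, 8, 5, 9, 1, 6]
j=7: 15>6, skip
j=8: 8>6, skip
j=9: 5≤6, i=2, swap(2,9) ⇒ [2, 4, 5, 20, 16, 12, 22, 15, 8, 21, 9, 1, 6]
j=10: 9>6, skip
j=11: 1≤6, i=3, swap(3,11) ⇒ [2, 4, 5, 1, 16, 12, 22, 15, 8, 21, 9, 20, 6]
(after j=11) a = [2, 4, 5, 1, 16, 12, 22, 15, 8, 21, 9, 20, 6]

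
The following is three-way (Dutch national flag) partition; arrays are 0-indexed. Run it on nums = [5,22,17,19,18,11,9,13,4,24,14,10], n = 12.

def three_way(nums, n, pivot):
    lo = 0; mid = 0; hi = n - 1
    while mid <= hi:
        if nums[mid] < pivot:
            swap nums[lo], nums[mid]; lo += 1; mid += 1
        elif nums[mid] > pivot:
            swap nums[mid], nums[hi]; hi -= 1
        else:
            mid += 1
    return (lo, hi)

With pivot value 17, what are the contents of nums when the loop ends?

[5,10,14,4,11,9,13,17,24,18,19,22]

lo=0 mid=0 hi=11
5<17: swap(0,0), lo=1 mid=1 ⇒ [5,22,17,19,18,11,9,13,4,24,14,10]
22>17: swap(1,11), hi=10 ⇒ [5,10,17,19,18,11,9,13,4,24,14,22]
10<17: swap(1,1), lo=2 mid=2 ⇒ [5,10,17,19,18,11,9,13,4,24,14,22]
17=17: mid=3
19>17: swap(3,10), hi=9 ⇒ [5,10,17,14,18,11,9,13,4,24,19,22]
14<17: swap(2,3), lo=3 mid=4 ⇒ [5,10,14,17,18,11,9,13,4,24,19,22]
18>17: swap(4,9), hi=8 ⇒ [5,10,14,17,24,11,9,13,4,18,19,22]
24>17: swap(4,8), hi=7 ⇒ [5,10,14,17,4,11,9,13,24,18,19,22]
4<17: swap(3,4), lo=4 mid=5 ⇒ [5,10,14,4,17,11,9,13,24,18,19,22]
11<17: swap(4,5), lo=5 mid=6 ⇒ [5,10,14,4,11,17,9,13,24,18,19,22]
9<17: swap(5,6), lo=6 mid=7 ⇒ [5,10,14,4,11,9,17,13,24,18,19,22]
13<17: swap(6,7), lo=7 mid=8 ⇒ [5,10,14,4,11,9,13,17,24,18,19,22]
done. lo=7 hi=7; nums=[5,10,14,4,11,9,13,17,24,18,19,22]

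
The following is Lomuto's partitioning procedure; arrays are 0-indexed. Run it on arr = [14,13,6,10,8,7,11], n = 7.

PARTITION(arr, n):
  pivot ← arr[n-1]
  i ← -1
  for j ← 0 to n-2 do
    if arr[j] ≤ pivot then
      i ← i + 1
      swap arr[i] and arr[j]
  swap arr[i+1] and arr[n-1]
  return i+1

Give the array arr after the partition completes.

pivot = arr[6] = 11; i = -1
j=0: arr[0]=14 > 11 → no swap
j=1: arr[1]=13 > 11 → no swap
j=2: arr[2]=6 ≤ 11 → i=0, swap arr[0],arr[2] → [6,13,14,10,8,7,11]
j=3: arr[3]=10 ≤ 11 → i=1, swap arr[1],arr[3] → [6,10,14,13,8,7,11]
j=4: arr[4]=8 ≤ 11 → i=2, swap arr[2],arr[4] → [6,10,8,13,14,7,11]
j=5: arr[5]=7 ≤ 11 → i=3, swap arr[3],arr[5] → [6,10,8,7,14,13,11]
final swap arr[4],arr[6] → [6,10,8,7,11,13,14]; return 4

[6,10,8,7,11,13,14]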